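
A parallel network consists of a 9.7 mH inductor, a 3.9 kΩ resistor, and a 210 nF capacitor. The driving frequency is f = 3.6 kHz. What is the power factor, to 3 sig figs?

0.800

ω = 2πf = 22620 rad/s
X_L = ωL = 219 Ω
X_C = 1/(ωC) = 211 Ω
Parallel: admittances add. Y = 1/R + 1/(jωL) + jωC
Y = (0.000256 + j0.000192) S
|Y| = 0.000321 S → |Z| = 1/|Y| = 3120 Ω, ∠Z = −∠Y = -36.9°
cos φ = cos(-36.9°) = 0.800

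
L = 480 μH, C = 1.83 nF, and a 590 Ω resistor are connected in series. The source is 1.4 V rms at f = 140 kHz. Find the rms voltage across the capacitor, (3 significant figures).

ω = 2πf = 879600 rad/s
X_L = ωL = 422 Ω
X_C = 1/(ωC) = 621 Ω
Net reactance X = X_L − X_C = -199 Ω
Z = 590 − j199 Ω
|Z| = √(590² + 199²) = 623 Ω
I = V/|Z| = 2.25 mA
V_C = I·|Z_C| = 0.00225 × 621 = 1.40 V

1.40 V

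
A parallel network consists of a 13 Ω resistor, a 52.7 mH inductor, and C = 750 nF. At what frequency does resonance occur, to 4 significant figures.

ω₀ = 1/√(LC) = 1/√(0.0527 × 7.5e-07) = 5030 rad/s
f₀ = ω₀/(2π) = 800.5 Hz

800.5 Hz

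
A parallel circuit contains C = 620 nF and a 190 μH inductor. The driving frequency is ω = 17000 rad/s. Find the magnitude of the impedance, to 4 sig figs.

X_L = ωL = 3.230 Ω
X_C = 1/(ωC) = 94.88 Ω
Parallel: admittances add. Y = 1/(jωL) + jωC
Y = (0 − j0.2991) S
|Y| = 0.2991 S → |Z| = 1/|Y| = 3.344 Ω, ∠Z = −∠Y = 90.00°

3.344 Ω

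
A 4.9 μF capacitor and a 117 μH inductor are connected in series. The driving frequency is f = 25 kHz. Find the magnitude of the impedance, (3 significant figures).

17.1 Ω

ω = 2πf = 157100 rad/s
X_L = ωL = 18.4 Ω
X_C = 1/(ωC) = 1.30 Ω
Net reactance X = X_L − X_C = 17.1 Ω
Z = j17.1 Ω
|Z| = √(0² + 17.1²) = 17.1 Ω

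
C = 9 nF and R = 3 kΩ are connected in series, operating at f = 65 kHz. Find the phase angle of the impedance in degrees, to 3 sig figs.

ω = 2πf = 408400 rad/s
X_C = 1/(ωC) = 272 Ω
Z = 3000 − j272 Ω
|Z| = √(3000² + 272²) = 3010 Ω
∠Z = arctan(-272/3000) = -5.18°

-5.18°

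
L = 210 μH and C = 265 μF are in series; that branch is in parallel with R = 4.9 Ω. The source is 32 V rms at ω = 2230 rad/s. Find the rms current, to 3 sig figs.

26.9 A

X_L = ωL = 0.468 Ω
X_C = 1/(ωC) = 1.69 Ω
Branch 1: Z₁ = R = 4.90 Ω
Branch 2 (series LC): Z₂ = j(X_L − X_C) = −j1.22 Ω
Parallel: Z = Z₁Z₂/(Z₁+Z₂), |Z| = 1.19 Ω, ∠Z = -76.0°
I = V/|Z| = 32/1.19 = 26.9 A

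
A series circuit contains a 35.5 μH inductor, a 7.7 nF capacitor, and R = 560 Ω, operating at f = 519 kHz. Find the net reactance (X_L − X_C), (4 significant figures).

ω = 2πf = 3.261e+06 rad/s
X_L = ωL = 115.8 Ω
X_C = 1/(ωC) = 39.83 Ω
X = 115.8 − 39.83 = 75.94 Ω

75.94 Ω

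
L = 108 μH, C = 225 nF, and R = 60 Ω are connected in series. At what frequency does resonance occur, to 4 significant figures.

ω₀ = 1/√(LC) = 1/√(0.000108 × 2.25e-07) = 202900 rad/s
f₀ = ω₀/(2π) = 32.29 kHz

32.29 kHz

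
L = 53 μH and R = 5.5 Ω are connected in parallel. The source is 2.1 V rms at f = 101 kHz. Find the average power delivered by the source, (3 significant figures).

ω = 2πf = 634600 rad/s
X_L = ωL = 33.6 Ω
Parallel: admittances add. Y = 1/R + 1/(jωL)
Y = (0.182 − j0.0297) S
|Y| = 0.184 S → |Z| = 1/|Y| = 5.43 Ω, ∠Z = −∠Y = 9.29°
I = V/|Z| = 387 mA
P = VI cos φ = 2.1 × 0.387 × cos(9.29°) = 802 mW

802 mW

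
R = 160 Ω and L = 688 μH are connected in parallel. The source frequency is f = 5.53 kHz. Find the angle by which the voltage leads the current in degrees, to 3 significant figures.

81.5°

ω = 2πf = 34750 rad/s
X_L = ωL = 23.9 Ω
Parallel: admittances add. Y = 1/R + 1/(jωL)
Y = (0.00625 − j0.0418) S
|Y| = 0.0423 S → |Z| = 1/|Y| = 23.6 Ω, ∠Z = −∠Y = 81.5°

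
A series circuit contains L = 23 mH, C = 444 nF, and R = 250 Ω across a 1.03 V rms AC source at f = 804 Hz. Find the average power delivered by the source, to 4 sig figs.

ω = 2πf = 5052 rad/s
X_L = ωL = 116.2 Ω
X_C = 1/(ωC) = 445.8 Ω
Net reactance X = X_L − X_C = -329.7 Ω
Z = 250.0 − j329.7 Ω
|Z| = √(250.0² + 329.7²) = 413.7 Ω
∠Z = arctan(-329.7/250.0) = -52.82°
I = V/|Z| = 2.490 mA
P = VI cos φ = 1.03 × 0.002490 × cos(-52.82°) = 1.549 mW

1.549 mW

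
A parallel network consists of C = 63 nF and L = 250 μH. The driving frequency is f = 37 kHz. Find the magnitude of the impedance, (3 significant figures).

ω = 2πf = 232500 rad/s
X_L = ωL = 58.1 Ω
X_C = 1/(ωC) = 68.3 Ω
Parallel: admittances add. Y = 1/(jωL) + jωC
Y = (0 − j0.00256) S
|Y| = 0.00256 S → |Z| = 1/|Y| = 391 Ω, ∠Z = −∠Y = 90.0°

391 Ω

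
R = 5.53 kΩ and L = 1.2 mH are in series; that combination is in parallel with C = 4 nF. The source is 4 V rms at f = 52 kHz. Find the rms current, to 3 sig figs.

5.23 mA

ω = 2πf = 326700 rad/s
X_L = ωL = 392 Ω
X_C = 1/(ωC) = 765 Ω
Branch 1 (R+jX_L): Z₁ = 5530 + j392 Ω, |Z₁| = 5540 Ω
Branch 2 (−jX_C): Z₂ = −j765 Ω
Parallel: Z = Z₁Z₂/(Z₁+Z₂), |Z| = 765 Ω, ∠Z = -82.1°
I = V/|Z| = 4/765 = 5.23 mA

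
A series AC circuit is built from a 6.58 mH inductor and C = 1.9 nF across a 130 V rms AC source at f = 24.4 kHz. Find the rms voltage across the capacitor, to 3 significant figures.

ω = 2πf = 153300 rad/s
X_L = ωL = 1010 Ω
X_C = 1/(ωC) = 3430 Ω
Net reactance X = X_L − X_C = -2420 Ω
Z = − j2420 Ω
|Z| = √(0² + 2420²) = 2420 Ω
I = V/|Z| = 53.6 mA
V_C = I·|Z_C| = 0.0536 × 3430 = 184 V

184 V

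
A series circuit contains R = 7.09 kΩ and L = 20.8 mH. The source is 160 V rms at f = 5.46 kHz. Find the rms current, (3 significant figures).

ω = 2πf = 34310 rad/s
X_L = ωL = 714 Ω
Z = 7090 + j714 Ω
|Z| = √(7090² + 714²) = 7130 Ω
I = V/|Z| = 160/7130 = 22.5 mA

22.5 mA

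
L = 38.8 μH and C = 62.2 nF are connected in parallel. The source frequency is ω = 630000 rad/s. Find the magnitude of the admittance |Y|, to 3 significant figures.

1.72 mS

X_L = ωL = 24.4 Ω
X_C = 1/(ωC) = 25.5 Ω
Parallel: admittances add. Y = 1/(jωL) + jωC
Y = (0 − j0.00172) S
|Y| = 0.00172 S → |Z| = 1/|Y| = 580 Ω, ∠Z = −∠Y = 90.0°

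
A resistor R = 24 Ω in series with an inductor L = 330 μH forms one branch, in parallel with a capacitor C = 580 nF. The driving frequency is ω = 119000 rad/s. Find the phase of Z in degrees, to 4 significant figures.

X_L = ωL = 39.27 Ω
X_C = 1/(ωC) = 14.49 Ω
Branch 1 (R+jX_L): Z₁ = 24.00 + j39.27 Ω, |Z₁| = 46.02 Ω
Branch 2 (−jX_C): Z₂ = −j14.49 Ω
Parallel: Z = Z₁Z₂/(Z₁+Z₂), |Z| = 19.33 Ω, ∠Z = -77.35°

-77.35°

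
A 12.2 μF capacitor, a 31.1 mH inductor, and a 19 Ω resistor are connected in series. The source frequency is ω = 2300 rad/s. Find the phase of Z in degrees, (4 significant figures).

X_L = ωL = 71.53 Ω
X_C = 1/(ωC) = 35.64 Ω
Net reactance X = X_L − X_C = 35.89 Ω
Z = 19.00 + j35.89 Ω
|Z| = √(19.00² + 35.89²) = 40.61 Ω
∠Z = arctan(35.89/19.00) = 62.10°

62.10°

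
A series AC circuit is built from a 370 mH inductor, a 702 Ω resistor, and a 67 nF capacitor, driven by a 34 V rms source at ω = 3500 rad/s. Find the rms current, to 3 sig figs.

X_L = ωL = 1300 Ω
X_C = 1/(ωC) = 4260 Ω
Net reactance X = X_L − X_C = -2970 Ω
Z = 702 − j2970 Ω
|Z| = √(702² + 2970²) = 3050 Ω
I = V/|Z| = 34/3050 = 11.1 mA

11.1 mA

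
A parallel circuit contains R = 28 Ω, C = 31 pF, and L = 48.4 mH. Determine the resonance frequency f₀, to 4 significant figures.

ω₀ = 1/√(LC) = 1/√(0.0484 × 3.1e-11) = 816400 rad/s
f₀ = ω₀/(2π) = 129.9 kHz

129.9 kHz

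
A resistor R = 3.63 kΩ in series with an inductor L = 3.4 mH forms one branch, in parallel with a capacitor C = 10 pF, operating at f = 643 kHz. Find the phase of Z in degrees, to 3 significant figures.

ω = 2πf = 4.04e+06 rad/s
X_L = ωL = 13700 Ω
X_C = 1/(ωC) = 24800 Ω
Branch 1 (R+jX_L): Z₁ = 3630 + j13700 Ω, |Z₁| = 14200 Ω
Branch 2 (−jX_C): Z₂ = −j24800 Ω
Parallel: Z = Z₁Z₂/(Z₁+Z₂), |Z| = 30300 Ω, ∠Z = 57.0°

57.0°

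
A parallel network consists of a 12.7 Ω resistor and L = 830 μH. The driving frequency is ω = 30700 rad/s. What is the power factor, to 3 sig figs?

0.895

X_L = ωL = 25.5 Ω
Parallel: admittances add. Y = 1/R + 1/(jωL)
Y = (0.0787 − j0.0392) S
|Y| = 0.0880 S → |Z| = 1/|Y| = 11.4 Ω, ∠Z = −∠Y = 26.5°
cos φ = cos(26.5°) = 0.895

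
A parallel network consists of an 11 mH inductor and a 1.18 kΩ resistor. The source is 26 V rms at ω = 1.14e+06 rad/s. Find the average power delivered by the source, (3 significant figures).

573 mW

X_L = ωL = 12500 Ω
Parallel: admittances add. Y = 1/R + 1/(jωL)
Y = (0.000847 − j7.97e-05) S
|Y| = 0.000851 S → |Z| = 1/|Y| = 1170 Ω, ∠Z = −∠Y = 5.38°
I = V/|Z| = 22.1 mA
P = VI cos φ = 26 × 0.0221 × cos(5.38°) = 573 mW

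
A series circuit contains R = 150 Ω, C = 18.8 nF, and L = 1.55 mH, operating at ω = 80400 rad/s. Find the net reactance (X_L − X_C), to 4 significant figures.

X_L = ωL = 124.6 Ω
X_C = 1/(ωC) = 661.6 Ω
X = 124.6 − 661.6 = -537.0 Ω

-537.0 Ω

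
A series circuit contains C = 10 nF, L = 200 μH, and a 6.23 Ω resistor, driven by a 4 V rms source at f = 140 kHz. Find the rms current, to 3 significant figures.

63.9 mA

ω = 2πf = 879600 rad/s
X_L = ωL = 176 Ω
X_C = 1/(ωC) = 114 Ω
Net reactance X = X_L − X_C = 62.2 Ω
Z = 6.23 + j62.2 Ω
|Z| = √(6.23² + 62.2²) = 62.6 Ω
I = V/|Z| = 4/62.6 = 63.9 mA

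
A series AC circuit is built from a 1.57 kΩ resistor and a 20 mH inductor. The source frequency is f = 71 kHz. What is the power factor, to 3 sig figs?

ω = 2πf = 446100 rad/s
X_L = ωL = 8920 Ω
Z = 1570 + j8920 Ω
|Z| = √(1570² + 8920²) = 9060 Ω
∠Z = arctan(8920/1570) = 80.0°
cos φ = cos(80.0°) = 0.173

0.173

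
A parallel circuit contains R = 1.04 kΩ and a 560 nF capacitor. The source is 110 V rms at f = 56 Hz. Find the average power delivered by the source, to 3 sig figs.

ω = 2πf = 351.9 rad/s
X_C = 1/(ωC) = 5080 Ω
Parallel: admittances add. Y = 1/R + jωC
Y = (0.000962 + j0.000197) S
|Y| = 0.000982 S → |Z| = 1/|Y| = 1020 Ω, ∠Z = −∠Y = -11.6°
I = V/|Z| = 108 mA
P = VI cos φ = 110 × 0.108 × cos(-11.6°) = 11.6 W

11.6 W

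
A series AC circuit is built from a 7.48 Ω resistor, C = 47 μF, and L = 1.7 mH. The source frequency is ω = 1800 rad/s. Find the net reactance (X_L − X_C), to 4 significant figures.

-8.760 Ω

X_L = ωL = 3.060 Ω
X_C = 1/(ωC) = 11.82 Ω
X = 3.060 − 11.82 = -8.760 Ω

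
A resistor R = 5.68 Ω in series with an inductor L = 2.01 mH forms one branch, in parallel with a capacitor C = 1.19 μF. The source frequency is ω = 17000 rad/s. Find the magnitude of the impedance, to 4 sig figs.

X_L = ωL = 34.17 Ω
X_C = 1/(ωC) = 49.43 Ω
Branch 1 (R+jX_L): Z₁ = 5.680 + j34.17 Ω, |Z₁| = 34.64 Ω
Branch 2 (−jX_C): Z₂ = −j49.43 Ω
Parallel: Z = Z₁Z₂/(Z₁+Z₂), |Z| = 105.1 Ω, ∠Z = 60.15°

105.1 Ω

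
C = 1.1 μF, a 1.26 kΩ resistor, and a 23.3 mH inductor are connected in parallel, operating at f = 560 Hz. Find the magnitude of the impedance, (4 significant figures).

119.5 Ω

ω = 2πf = 3519 rad/s
X_L = ωL = 81.98 Ω
X_C = 1/(ωC) = 258.4 Ω
Parallel: admittances add. Y = 1/R + 1/(jωL) + jωC
Y = (0.0007937 − j0.008327) S
|Y| = 0.008365 S → |Z| = 1/|Y| = 119.5 Ω, ∠Z = −∠Y = 84.56°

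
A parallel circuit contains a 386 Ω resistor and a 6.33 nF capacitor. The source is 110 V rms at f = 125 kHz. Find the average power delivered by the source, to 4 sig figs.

ω = 2πf = 785400 rad/s
X_C = 1/(ωC) = 201.1 Ω
Parallel: admittances add. Y = 1/R + jωC
Y = (0.002591 + j0.004972) S
|Y| = 0.005606 S → |Z| = 1/|Y| = 178.4 Ω, ∠Z = −∠Y = -62.48°
I = V/|Z| = 616.7 mA
P = VI cos φ = 110 × 0.6167 × cos(-62.48°) = 31.35 W

31.35 W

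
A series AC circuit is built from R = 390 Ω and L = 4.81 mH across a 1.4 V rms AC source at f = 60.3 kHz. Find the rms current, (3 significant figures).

751 μA

ω = 2πf = 378900 rad/s
X_L = ωL = 1820 Ω
Z = 390 + j1820 Ω
|Z| = √(390² + 1820²) = 1860 Ω
I = V/|Z| = 1.4/1860 = 751 μA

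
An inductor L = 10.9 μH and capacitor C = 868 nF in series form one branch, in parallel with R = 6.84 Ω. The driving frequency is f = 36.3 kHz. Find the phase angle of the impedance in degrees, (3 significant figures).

ω = 2πf = 228100 rad/s
X_L = ωL = 2.49 Ω
X_C = 1/(ωC) = 5.05 Ω
Branch 1: Z₁ = R = 6.84 Ω
Branch 2 (series LC): Z₂ = j(X_L − X_C) = −j2.57 Ω
Parallel: Z = Z₁Z₂/(Z₁+Z₂), |Z| = 2.40 Ω, ∠Z = -69.4°

-69.4°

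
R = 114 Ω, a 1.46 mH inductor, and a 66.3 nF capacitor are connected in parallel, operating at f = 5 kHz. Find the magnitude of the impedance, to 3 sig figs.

ω = 2πf = 31420 rad/s
X_L = ωL = 45.9 Ω
X_C = 1/(ωC) = 480 Ω
Parallel: admittances add. Y = 1/R + 1/(jωL) + jωC
Y = (0.00877 − j0.0197) S
|Y| = 0.0216 S → |Z| = 1/|Y| = 46.3 Ω, ∠Z = −∠Y = 66.0°

46.3 Ω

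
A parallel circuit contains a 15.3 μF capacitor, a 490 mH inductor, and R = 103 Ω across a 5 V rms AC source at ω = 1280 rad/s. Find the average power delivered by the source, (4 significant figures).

242.7 mW

X_L = ωL = 627.2 Ω
X_C = 1/(ωC) = 51.06 Ω
Parallel: admittances add. Y = 1/R + 1/(jωL) + jωC
Y = (0.009709 + j0.01799) S
|Y| = 0.02044 S → |Z| = 1/|Y| = 48.92 Ω, ∠Z = −∠Y = -61.64°
I = V/|Z| = 102.2 mA
P = VI cos φ = 5 × 0.1022 × cos(-61.64°) = 242.7 mW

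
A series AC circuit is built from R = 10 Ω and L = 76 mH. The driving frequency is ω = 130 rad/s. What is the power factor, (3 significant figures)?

X_L = ωL = 9.88 Ω
Z = 10.0 + j9.88 Ω
|Z| = √(10.0² + 9.88²) = 14.1 Ω
∠Z = arctan(9.88/10.0) = 44.7°
cos φ = cos(44.7°) = 0.711

0.711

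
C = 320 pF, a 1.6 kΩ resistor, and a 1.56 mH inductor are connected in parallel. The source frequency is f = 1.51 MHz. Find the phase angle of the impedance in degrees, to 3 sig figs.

-78.1°

ω = 2πf = 9.488e+06 rad/s
X_L = ωL = 14800 Ω
X_C = 1/(ωC) = 329 Ω
Parallel: admittances add. Y = 1/R + 1/(jωL) + jωC
Y = (0.000625 + j0.00297) S
|Y| = 0.00303 S → |Z| = 1/|Y| = 330 Ω, ∠Z = −∠Y = -78.1°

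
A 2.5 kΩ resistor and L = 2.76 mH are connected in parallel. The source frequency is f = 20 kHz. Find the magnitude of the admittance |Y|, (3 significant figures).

ω = 2πf = 125700 rad/s
X_L = ωL = 347 Ω
Parallel: admittances add. Y = 1/R + 1/(jωL)
Y = (0.000400 − j0.00288) S
|Y| = 0.00291 S → |Z| = 1/|Y| = 344 Ω, ∠Z = −∠Y = 82.1°

2.91 mS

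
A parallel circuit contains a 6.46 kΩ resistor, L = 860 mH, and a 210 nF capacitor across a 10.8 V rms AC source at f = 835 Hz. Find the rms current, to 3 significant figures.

9.65 mA

ω = 2πf = 5246 rad/s
X_L = ωL = 4510 Ω
X_C = 1/(ωC) = 908 Ω
Parallel: admittances add. Y = 1/R + 1/(jωL) + jωC
Y = (0.000155 + j0.000880) S
|Y| = 0.000894 S → |Z| = 1/|Y| = 1120 Ω, ∠Z = −∠Y = -80.0°
I = V/|Z| = 10.8/1120 = 9.65 mA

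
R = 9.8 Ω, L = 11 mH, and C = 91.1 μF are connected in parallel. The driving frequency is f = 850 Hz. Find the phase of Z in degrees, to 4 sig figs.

-77.74°

ω = 2πf = 5341 rad/s
X_L = ωL = 58.75 Ω
X_C = 1/(ωC) = 2.055 Ω
Parallel: admittances add. Y = 1/R + 1/(jωL) + jωC
Y = (0.1020 + j0.4695) S
|Y| = 0.4805 S → |Z| = 1/|Y| = 2.081 Ω, ∠Z = −∠Y = -77.74°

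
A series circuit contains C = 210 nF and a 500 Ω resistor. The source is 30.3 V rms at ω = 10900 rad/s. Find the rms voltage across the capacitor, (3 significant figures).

19.9 V

X_C = 1/(ωC) = 437 Ω
Z = 500 − j437 Ω
|Z| = √(500² + 437²) = 664 Ω
I = V/|Z| = 45.6 mA
V_C = I·|Z_C| = 0.0456 × 437 = 19.9 V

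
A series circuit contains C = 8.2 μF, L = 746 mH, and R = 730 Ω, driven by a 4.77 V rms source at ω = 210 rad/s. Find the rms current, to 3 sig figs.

5.65 mA

X_L = ωL = 157 Ω
X_C = 1/(ωC) = 581 Ω
Net reactance X = X_L − X_C = -424 Ω
Z = 730 − j424 Ω
|Z| = √(730² + 424²) = 844 Ω
I = V/|Z| = 4.77/844 = 5.65 mA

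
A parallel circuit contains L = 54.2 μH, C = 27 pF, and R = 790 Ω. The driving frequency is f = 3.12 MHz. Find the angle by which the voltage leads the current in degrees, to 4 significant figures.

18.02°

ω = 2πf = 1.96e+07 rad/s
X_L = ωL = 1063 Ω
X_C = 1/(ωC) = 1889 Ω
Parallel: admittances add. Y = 1/R + 1/(jωL) + jωC
Y = (0.001266 − j0.0004119) S
|Y| = 0.001331 S → |Z| = 1/|Y| = 751.2 Ω, ∠Z = −∠Y = 18.02°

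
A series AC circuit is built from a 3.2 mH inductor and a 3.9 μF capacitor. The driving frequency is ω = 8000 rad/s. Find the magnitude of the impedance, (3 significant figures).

X_L = ωL = 25.6 Ω
X_C = 1/(ωC) = 32.1 Ω
Net reactance X = X_L − X_C = -6.45 Ω
Z = − j6.45 Ω
|Z| = √(0² + 6.45²) = 6.45 Ω

6.45 Ω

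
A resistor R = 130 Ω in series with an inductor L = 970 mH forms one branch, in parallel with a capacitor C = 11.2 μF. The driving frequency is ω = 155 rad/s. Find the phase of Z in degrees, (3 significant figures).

X_L = ωL = 150 Ω
X_C = 1/(ωC) = 576 Ω
Branch 1 (R+jX_L): Z₁ = 130 + j150 Ω, |Z₁| = 199 Ω
Branch 2 (−jX_C): Z₂ = −j576 Ω
Parallel: Z = Z₁Z₂/(Z₁+Z₂), |Z| = 257 Ω, ∠Z = 32.2°

32.2°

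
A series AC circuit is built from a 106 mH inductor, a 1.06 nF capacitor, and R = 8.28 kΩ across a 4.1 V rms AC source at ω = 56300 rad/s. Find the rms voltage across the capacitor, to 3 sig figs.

5.05 V

X_L = ωL = 5970 Ω
X_C = 1/(ωC) = 16800 Ω
Net reactance X = X_L − X_C = -10800 Ω
Z = 8280 − j10800 Ω
|Z| = √(8280² + 10800²) = 13600 Ω
I = V/|Z| = 301 μA
V_C = I·|Z_C| = 0.000301 × 16800 = 5.05 V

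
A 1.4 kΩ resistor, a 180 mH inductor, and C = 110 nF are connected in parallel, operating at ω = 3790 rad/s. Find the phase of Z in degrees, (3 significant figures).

55.7°

X_L = ωL = 682 Ω
X_C = 1/(ωC) = 2400 Ω
Parallel: admittances add. Y = 1/R + 1/(jωL) + jωC
Y = (0.000714 − j0.00105) S
|Y| = 0.00127 S → |Z| = 1/|Y| = 788 Ω, ∠Z = −∠Y = 55.7°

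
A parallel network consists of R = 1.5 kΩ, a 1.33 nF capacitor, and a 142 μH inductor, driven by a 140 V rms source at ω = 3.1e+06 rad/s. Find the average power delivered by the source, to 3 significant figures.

13.1 W

X_L = ωL = 440 Ω
X_C = 1/(ωC) = 243 Ω
Parallel: admittances add. Y = 1/R + 1/(jωL) + jωC
Y = (0.000667 + j0.00185) S
|Y| = 0.00197 S → |Z| = 1/|Y| = 508 Ω, ∠Z = −∠Y = -70.2°
I = V/|Z| = 275 mA
P = VI cos φ = 140 × 0.275 × cos(-70.2°) = 13.1 W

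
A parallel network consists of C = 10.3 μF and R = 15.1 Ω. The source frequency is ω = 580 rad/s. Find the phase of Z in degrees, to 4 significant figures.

-5.155°

X_C = 1/(ωC) = 167.4 Ω
Parallel: admittances add. Y = 1/R + jωC
Y = (0.06623 + j0.005974) S
|Y| = 0.06649 S → |Z| = 1/|Y| = 15.04 Ω, ∠Z = −∠Y = -5.155°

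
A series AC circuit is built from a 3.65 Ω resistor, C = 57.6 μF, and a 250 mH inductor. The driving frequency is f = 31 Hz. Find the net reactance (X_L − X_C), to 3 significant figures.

-40.4 Ω

ω = 2πf = 194.8 rad/s
X_L = ωL = 48.7 Ω
X_C = 1/(ωC) = 89.1 Ω
X = 48.7 − 89.1 = -40.4 Ω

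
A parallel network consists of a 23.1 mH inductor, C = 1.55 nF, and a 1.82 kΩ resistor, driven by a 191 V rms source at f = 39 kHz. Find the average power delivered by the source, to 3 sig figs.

20.0 W

ω = 2πf = 245000 rad/s
X_L = ωL = 5660 Ω
X_C = 1/(ωC) = 2630 Ω
Parallel: admittances add. Y = 1/R + 1/(jωL) + jωC
Y = (0.000549 + j0.000203) S
|Y| = 0.000586 S → |Z| = 1/|Y| = 1710 Ω, ∠Z = −∠Y = -20.3°
I = V/|Z| = 112 mA
P = VI cos φ = 191 × 0.112 × cos(-20.3°) = 20.0 W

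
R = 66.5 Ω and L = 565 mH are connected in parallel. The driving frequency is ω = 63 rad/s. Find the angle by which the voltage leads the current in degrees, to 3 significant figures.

X_L = ωL = 35.6 Ω
Parallel: admittances add. Y = 1/R + 1/(jωL)
Y = (0.0150 − j0.0281) S
|Y| = 0.0319 S → |Z| = 1/|Y| = 31.4 Ω, ∠Z = −∠Y = 61.8°

61.8°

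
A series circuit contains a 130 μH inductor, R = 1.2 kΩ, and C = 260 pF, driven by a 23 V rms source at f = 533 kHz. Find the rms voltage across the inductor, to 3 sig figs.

ω = 2πf = 3.349e+06 rad/s
X_L = ωL = 435 Ω
X_C = 1/(ωC) = 1150 Ω
Net reactance X = X_L − X_C = -713 Ω
Z = 1200 − j713 Ω
|Z| = √(1200² + 713²) = 1400 Ω
I = V/|Z| = 16.5 mA
V_L = I·|Z_L| = 0.0165 × 435 = 7.17 V

7.17 V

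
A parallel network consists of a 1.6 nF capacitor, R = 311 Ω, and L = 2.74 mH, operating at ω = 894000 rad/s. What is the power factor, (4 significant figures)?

0.9530

X_L = ωL = 2450 Ω
X_C = 1/(ωC) = 699.1 Ω
Parallel: admittances add. Y = 1/R + 1/(jωL) + jωC
Y = (0.003215 + j0.001022) S
|Y| = 0.003374 S → |Z| = 1/|Y| = 296.4 Ω, ∠Z = −∠Y = -17.64°
cos φ = cos(-17.64°) = 0.9530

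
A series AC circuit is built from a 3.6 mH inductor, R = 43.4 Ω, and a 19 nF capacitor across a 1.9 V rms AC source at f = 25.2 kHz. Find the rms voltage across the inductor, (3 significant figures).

ω = 2πf = 158300 rad/s
X_L = ωL = 570 Ω
X_C = 1/(ωC) = 332 Ω
Net reactance X = X_L − X_C = 238 Ω
Z = 43.4 + j238 Ω
|Z| = √(43.4² + 238²) = 242 Ω
I = V/|Z| = 7.87 mA
V_L = I·|Z_L| = 0.00787 × 570 = 4.48 V

4.48 V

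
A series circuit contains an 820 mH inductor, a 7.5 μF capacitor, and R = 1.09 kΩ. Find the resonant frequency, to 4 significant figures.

ω₀ = 1/√(LC) = 1/√(0.82 × 7.5e-06) = 403.2 rad/s
f₀ = ω₀/(2π) = 64.18 Hz

64.18 Hz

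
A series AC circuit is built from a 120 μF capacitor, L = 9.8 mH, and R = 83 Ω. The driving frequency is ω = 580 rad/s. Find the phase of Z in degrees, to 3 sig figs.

X_L = ωL = 5.68 Ω
X_C = 1/(ωC) = 14.4 Ω
Net reactance X = X_L − X_C = -8.68 Ω
Z = 83.0 − j8.68 Ω
|Z| = √(83.0² + 8.68²) = 83.5 Ω
∠Z = arctan(-8.68/83.0) = -5.97°

-5.97°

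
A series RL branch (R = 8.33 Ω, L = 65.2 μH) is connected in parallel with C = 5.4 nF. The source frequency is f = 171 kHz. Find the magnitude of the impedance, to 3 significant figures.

ω = 2πf = 1.074e+06 rad/s
X_L = ωL = 70.1 Ω
X_C = 1/(ωC) = 172 Ω
Branch 1 (R+jX_L): Z₁ = 8.33 + j70.1 Ω, |Z₁| = 70.5 Ω
Branch 2 (−jX_C): Z₂ = −j172 Ω
Parallel: Z = Z₁Z₂/(Z₁+Z₂), |Z| = 118 Ω, ∠Z = 78.6°

118 Ω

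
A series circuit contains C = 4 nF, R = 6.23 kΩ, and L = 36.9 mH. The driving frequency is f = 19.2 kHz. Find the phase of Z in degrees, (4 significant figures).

20.90°

ω = 2πf = 120600 rad/s
X_L = ωL = 4452 Ω
X_C = 1/(ωC) = 2072 Ω
Net reactance X = X_L − X_C = 2379 Ω
Z = 6230 + j2379 Ω
|Z| = √(6230² + 2379²) = 6669 Ω
∠Z = arctan(2379/6230) = 20.90°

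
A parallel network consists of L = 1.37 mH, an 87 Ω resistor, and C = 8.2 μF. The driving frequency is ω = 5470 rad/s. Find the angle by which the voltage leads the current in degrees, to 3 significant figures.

82.6°

X_L = ωL = 7.49 Ω
X_C = 1/(ωC) = 22.3 Ω
Parallel: admittances add. Y = 1/R + 1/(jωL) + jωC
Y = (0.0115 − j0.0886) S
|Y| = 0.0893 S → |Z| = 1/|Y| = 11.2 Ω, ∠Z = −∠Y = 82.6°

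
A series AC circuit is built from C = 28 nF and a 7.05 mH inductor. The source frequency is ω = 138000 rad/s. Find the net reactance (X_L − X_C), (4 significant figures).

X_L = ωL = 972.9 Ω
X_C = 1/(ωC) = 258.8 Ω
X = 972.9 − 258.8 = 714.1 Ω

714.1 Ω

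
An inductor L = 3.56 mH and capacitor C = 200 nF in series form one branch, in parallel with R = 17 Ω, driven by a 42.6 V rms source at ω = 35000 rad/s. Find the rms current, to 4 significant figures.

3.424 A

X_L = ωL = 124.6 Ω
X_C = 1/(ωC) = 142.9 Ω
Branch 1: Z₁ = R = 17.00 Ω
Branch 2 (series LC): Z₂ = j(X_L − X_C) = −j18.26 Ω
Parallel: Z = Z₁Z₂/(Z₁+Z₂), |Z| = 12.44 Ω, ∠Z = -42.96°
I = V/|Z| = 42.6/12.44 = 3.424 A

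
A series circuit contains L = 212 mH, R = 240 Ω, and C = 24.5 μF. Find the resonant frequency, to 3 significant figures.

69.8 Hz

ω₀ = 1/√(LC) = 1/√(0.212 × 2.45e-05) = 438.8 rad/s
f₀ = ω₀/(2π) = 69.8 Hz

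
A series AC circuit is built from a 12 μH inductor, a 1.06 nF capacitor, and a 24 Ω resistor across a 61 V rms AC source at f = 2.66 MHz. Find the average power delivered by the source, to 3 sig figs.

4.18 W

ω = 2πf = 1.671e+07 rad/s
X_L = ωL = 201 Ω
X_C = 1/(ωC) = 56.4 Ω
Net reactance X = X_L − X_C = 144 Ω
Z = 24.0 + j144 Ω
|Z| = √(24.0² + 144²) = 146 Ω
∠Z = arctan(144/24.0) = 80.5°
I = V/|Z| = 418 mA
P = VI cos φ = 61 × 0.418 × cos(80.5°) = 4.18 W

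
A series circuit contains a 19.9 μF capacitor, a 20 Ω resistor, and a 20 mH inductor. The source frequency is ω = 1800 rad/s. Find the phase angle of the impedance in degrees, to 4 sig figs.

22.01°

X_L = ωL = 36.00 Ω
X_C = 1/(ωC) = 27.92 Ω
Net reactance X = X_L − X_C = 8.083 Ω
Z = 20.00 + j8.083 Ω
|Z| = √(20.00² + 8.083²) = 21.57 Ω
∠Z = arctan(8.083/20.00) = 22.01°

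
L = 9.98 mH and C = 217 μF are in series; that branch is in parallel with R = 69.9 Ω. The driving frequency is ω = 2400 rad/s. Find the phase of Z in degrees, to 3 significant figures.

X_L = ωL = 24.0 Ω
X_C = 1/(ωC) = 1.92 Ω
Branch 1: Z₁ = R = 69.9 Ω
Branch 2 (series LC): Z₂ = j(X_L − X_C) = j22.0 Ω
Parallel: Z = Z₁Z₂/(Z₁+Z₂), |Z| = 21.0 Ω, ∠Z = 72.5°

72.5°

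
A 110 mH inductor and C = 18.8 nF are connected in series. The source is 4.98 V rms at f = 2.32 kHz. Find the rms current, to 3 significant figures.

ω = 2πf = 14580 rad/s
X_L = ωL = 1600 Ω
X_C = 1/(ωC) = 3650 Ω
Net reactance X = X_L − X_C = -2050 Ω
Z = − j2050 Ω
|Z| = √(0² + 2050²) = 2050 Ω
I = V/|Z| = 4.98/2050 = 2.43 mA

2.43 mA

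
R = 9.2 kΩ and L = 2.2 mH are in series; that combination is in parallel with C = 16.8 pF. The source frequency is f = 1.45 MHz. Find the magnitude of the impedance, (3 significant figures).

8820 Ω

ω = 2πf = 9.111e+06 rad/s
X_L = ωL = 20000 Ω
X_C = 1/(ωC) = 6530 Ω
Branch 1 (R+jX_L): Z₁ = 9200 + j20000 Ω, |Z₁| = 22100 Ω
Branch 2 (−jX_C): Z₂ = −j6530 Ω
Parallel: Z = Z₁Z₂/(Z₁+Z₂), |Z| = 8820 Ω, ∠Z = -80.4°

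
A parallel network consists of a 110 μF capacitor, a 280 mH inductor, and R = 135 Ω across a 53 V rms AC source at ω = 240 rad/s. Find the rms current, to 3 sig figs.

726 mA

X_L = ωL = 67.2 Ω
X_C = 1/(ωC) = 37.9 Ω
Parallel: admittances add. Y = 1/R + 1/(jωL) + jωC
Y = (0.00741 + j0.0115) S
|Y| = 0.0137 S → |Z| = 1/|Y| = 73.0 Ω, ∠Z = −∠Y = -57.3°
I = V/|Z| = 53/73.0 = 726 mA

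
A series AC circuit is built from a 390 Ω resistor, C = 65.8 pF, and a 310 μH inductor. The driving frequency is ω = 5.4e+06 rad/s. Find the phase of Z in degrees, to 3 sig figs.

X_L = ωL = 1670 Ω
X_C = 1/(ωC) = 2810 Ω
Net reactance X = X_L − X_C = -1140 Ω
Z = 390 − j1140 Ω
|Z| = √(390² + 1140²) = 1210 Ω
∠Z = arctan(-1140/390) = -71.1°

-71.1°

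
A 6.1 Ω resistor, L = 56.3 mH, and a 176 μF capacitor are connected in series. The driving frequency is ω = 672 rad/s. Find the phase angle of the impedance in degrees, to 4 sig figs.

X_L = ωL = 37.83 Ω
X_C = 1/(ωC) = 8.455 Ω
Net reactance X = X_L − X_C = 29.38 Ω
Z = 6.100 + j29.38 Ω
|Z| = √(6.100² + 29.38²) = 30.01 Ω
∠Z = arctan(29.38/6.100) = 78.27°

78.27°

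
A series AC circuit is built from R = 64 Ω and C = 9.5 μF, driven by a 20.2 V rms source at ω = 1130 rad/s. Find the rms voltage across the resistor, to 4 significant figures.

X_C = 1/(ωC) = 93.15 Ω
Z = 64.00 − j93.15 Ω
|Z| = √(64.00² + 93.15²) = 113.0 Ω
I = V/|Z| = 178.7 mA
V_R = I·|Z_R| = 0.1787 × 64.00 = 11.44 V

11.44 V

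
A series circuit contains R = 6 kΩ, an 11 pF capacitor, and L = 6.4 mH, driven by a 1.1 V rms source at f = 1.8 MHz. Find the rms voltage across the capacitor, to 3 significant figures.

ω = 2πf = 1.131e+07 rad/s
X_L = ωL = 72400 Ω
X_C = 1/(ωC) = 8040 Ω
Net reactance X = X_L − X_C = 64300 Ω
Z = 6000 + j64300 Ω
|Z| = √(6000² + 64300²) = 64600 Ω
I = V/|Z| = 17.0 μA
V_C = I·|Z_C| = 1.7e-05 × 8040 = 0.137 V

0.137 V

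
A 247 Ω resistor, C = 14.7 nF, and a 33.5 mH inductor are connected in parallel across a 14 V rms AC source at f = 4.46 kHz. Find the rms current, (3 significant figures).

57.4 mA

ω = 2πf = 28020 rad/s
X_L = ωL = 939 Ω
X_C = 1/(ωC) = 2430 Ω
Parallel: admittances add. Y = 1/R + 1/(jωL) + jωC
Y = (0.00405 − j0.000653) S
|Y| = 0.00410 S → |Z| = 1/|Y| = 244 Ω, ∠Z = −∠Y = 9.17°
I = V/|Z| = 14/244 = 57.4 mA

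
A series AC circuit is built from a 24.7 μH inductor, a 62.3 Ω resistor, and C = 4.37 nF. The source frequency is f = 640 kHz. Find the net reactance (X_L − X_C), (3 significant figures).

ω = 2πf = 4.021e+06 rad/s
X_L = ωL = 99.3 Ω
X_C = 1/(ωC) = 56.9 Ω
X = 99.3 − 56.9 = 42.4 Ω

42.4 Ω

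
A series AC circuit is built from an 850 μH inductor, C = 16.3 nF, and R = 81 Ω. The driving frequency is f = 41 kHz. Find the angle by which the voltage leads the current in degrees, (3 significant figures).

ω = 2πf = 257600 rad/s
X_L = ωL = 219 Ω
X_C = 1/(ωC) = 238 Ω
Net reactance X = X_L − X_C = -19.2 Ω
Z = 81.0 − j19.2 Ω
|Z| = √(81.0² + 19.2²) = 83.2 Ω
∠Z = arctan(-19.2/81.0) = -13.3°

-13.3°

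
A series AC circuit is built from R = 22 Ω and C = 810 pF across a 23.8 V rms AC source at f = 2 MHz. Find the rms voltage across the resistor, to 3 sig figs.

5.20 V

ω = 2πf = 1.257e+07 rad/s
X_C = 1/(ωC) = 98.2 Ω
Z = 22.0 − j98.2 Ω
|Z| = √(22.0² + 98.2²) = 101 Ω
I = V/|Z| = 236 mA
V_R = I·|Z_R| = 0.236 × 22.0 = 5.20 V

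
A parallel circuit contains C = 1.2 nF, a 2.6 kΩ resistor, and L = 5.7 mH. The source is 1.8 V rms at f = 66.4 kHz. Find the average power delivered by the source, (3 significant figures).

ω = 2πf = 417200 rad/s
X_L = ωL = 2380 Ω
X_C = 1/(ωC) = 2000 Ω
Parallel: admittances add. Y = 1/R + 1/(jωL) + jωC
Y = (0.000385 + j8.01e-05) S
|Y| = 0.000393 S → |Z| = 1/|Y| = 2550 Ω, ∠Z = −∠Y = -11.8°
I = V/|Z| = 707 μA
P = VI cos φ = 1.8 × 0.000707 × cos(-11.8°) = 1.25 mW

1.25 mW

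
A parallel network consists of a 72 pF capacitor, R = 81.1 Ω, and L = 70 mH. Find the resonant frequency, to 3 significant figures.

70.9 kHz

ω₀ = 1/√(LC) = 1/√(0.07 × 7.2e-11) = 445400 rad/s
f₀ = ω₀/(2π) = 70.9 kHz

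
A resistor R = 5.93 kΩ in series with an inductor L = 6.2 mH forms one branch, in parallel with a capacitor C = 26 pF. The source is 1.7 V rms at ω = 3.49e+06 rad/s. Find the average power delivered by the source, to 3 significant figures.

X_L = ωL = 21600 Ω
X_C = 1/(ωC) = 11000 Ω
Branch 1 (R+jX_L): Z₁ = 5930 + j21600 Ω, |Z₁| = 22400 Ω
Branch 2 (−jX_C): Z₂ = −j11000 Ω
Parallel: Z = Z₁Z₂/(Z₁+Z₂), |Z| = 20300 Ω, ∠Z = -76.1°
I = V/|Z| = 83.6 μA
P = VI cos φ = 1.7 × 8.36e-05 × cos(-76.1°) = 34.0 μW

34.0 μW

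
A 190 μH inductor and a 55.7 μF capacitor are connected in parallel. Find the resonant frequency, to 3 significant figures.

1.55 kHz

ω₀ = 1/√(LC) = 1/√(0.00019 × 5.57e-05) = 9721 rad/s
f₀ = ω₀/(2π) = 1.55 kHz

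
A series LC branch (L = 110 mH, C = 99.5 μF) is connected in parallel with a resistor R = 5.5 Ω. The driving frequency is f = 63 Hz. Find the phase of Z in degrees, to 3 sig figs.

ω = 2πf = 395.8 rad/s
X_L = ωL = 43.5 Ω
X_C = 1/(ωC) = 25.4 Ω
Branch 1: Z₁ = R = 5.50 Ω
Branch 2 (series LC): Z₂ = j(X_L − X_C) = j18.2 Ω
Parallel: Z = Z₁Z₂/(Z₁+Z₂), |Z| = 5.26 Ω, ∠Z = 16.9°

16.9°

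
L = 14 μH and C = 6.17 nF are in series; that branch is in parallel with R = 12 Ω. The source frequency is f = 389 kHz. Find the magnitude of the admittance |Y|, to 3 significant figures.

89.0 mS

ω = 2πf = 2.444e+06 rad/s
X_L = ωL = 34.2 Ω
X_C = 1/(ωC) = 66.3 Ω
Branch 1: Z₁ = R = 12.0 Ω
Branch 2 (series LC): Z₂ = j(X_L − X_C) = −j32.1 Ω
Parallel: Z = Z₁Z₂/(Z₁+Z₂), |Z| = 11.2 Ω, ∠Z = -20.5°
|Y| = 1/|Z| = 89.0 mS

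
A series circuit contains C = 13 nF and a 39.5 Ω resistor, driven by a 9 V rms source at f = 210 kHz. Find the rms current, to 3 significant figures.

128 mA

ω = 2πf = 1.319e+06 rad/s
X_C = 1/(ωC) = 58.3 Ω
Z = 39.5 − j58.3 Ω
|Z| = √(39.5² + 58.3²) = 70.4 Ω
I = V/|Z| = 9/70.4 = 128 mA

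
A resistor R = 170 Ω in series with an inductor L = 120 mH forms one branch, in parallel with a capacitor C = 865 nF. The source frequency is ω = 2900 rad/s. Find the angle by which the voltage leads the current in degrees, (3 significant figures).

-9.45°

X_L = ωL = 348 Ω
X_C = 1/(ωC) = 399 Ω
Branch 1 (R+jX_L): Z₁ = 170 + j348 Ω, |Z₁| = 387 Ω
Branch 2 (−jX_C): Z₂ = −j399 Ω
Parallel: Z = Z₁Z₂/(Z₁+Z₂), |Z| = 870 Ω, ∠Z = -9.45°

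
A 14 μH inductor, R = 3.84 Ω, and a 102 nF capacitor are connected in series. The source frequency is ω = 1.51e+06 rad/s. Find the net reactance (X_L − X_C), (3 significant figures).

14.6 Ω

X_L = ωL = 21.1 Ω
X_C = 1/(ωC) = 6.49 Ω
X = 21.1 − 6.49 = 14.6 Ω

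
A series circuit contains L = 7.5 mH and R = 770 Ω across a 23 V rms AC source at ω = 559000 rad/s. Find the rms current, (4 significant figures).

5.396 mA

X_L = ωL = 4192 Ω
Z = 770.0 + j4192 Ω
|Z| = √(770.0² + 4192²) = 4263 Ω
I = V/|Z| = 23/4263 = 5.396 mA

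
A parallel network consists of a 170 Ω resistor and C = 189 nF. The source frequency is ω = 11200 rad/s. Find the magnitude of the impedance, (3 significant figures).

160 Ω

X_C = 1/(ωC) = 472 Ω
Parallel: admittances add. Y = 1/R + jωC
Y = (0.00588 + j0.00212) S
|Y| = 0.00625 S → |Z| = 1/|Y| = 160 Ω, ∠Z = −∠Y = -19.8°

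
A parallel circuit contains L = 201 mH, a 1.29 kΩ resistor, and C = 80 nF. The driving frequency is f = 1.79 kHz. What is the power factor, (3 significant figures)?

0.861

ω = 2πf = 11250 rad/s
X_L = ωL = 2260 Ω
X_C = 1/(ωC) = 1110 Ω
Parallel: admittances add. Y = 1/R + 1/(jωL) + jωC
Y = (0.000775 + j0.000457) S
|Y| = 0.000900 S → |Z| = 1/|Y| = 1110 Ω, ∠Z = −∠Y = -30.5°
cos φ = cos(-30.5°) = 0.861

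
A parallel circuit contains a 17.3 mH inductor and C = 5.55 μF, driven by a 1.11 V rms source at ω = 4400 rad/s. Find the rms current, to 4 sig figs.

X_L = ωL = 76.12 Ω
X_C = 1/(ωC) = 40.95 Ω
Parallel: admittances add. Y = 1/(jωL) + jωC
Y = (0 + j0.01128) S
|Y| = 0.01128 S → |Z| = 1/|Y| = 88.63 Ω, ∠Z = −∠Y = -90.00°
I = V/|Z| = 1.11/88.63 = 12.52 mA

12.52 mA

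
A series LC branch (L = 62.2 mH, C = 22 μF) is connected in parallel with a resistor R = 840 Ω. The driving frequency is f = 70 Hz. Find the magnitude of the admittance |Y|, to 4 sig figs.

13.21 mS

ω = 2πf = 439.8 rad/s
X_L = ωL = 27.36 Ω
X_C = 1/(ωC) = 103.3 Ω
Branch 1: Z₁ = R = 840.0 Ω
Branch 2 (series LC): Z₂ = j(X_L − X_C) = −j75.99 Ω
Parallel: Z = Z₁Z₂/(Z₁+Z₂), |Z| = 75.68 Ω, ∠Z = -84.83°
|Y| = 1/|Z| = 13.21 mS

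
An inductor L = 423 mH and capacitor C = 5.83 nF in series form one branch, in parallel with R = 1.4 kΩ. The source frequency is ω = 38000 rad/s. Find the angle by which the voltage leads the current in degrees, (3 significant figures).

6.91°

X_L = ωL = 16100 Ω
X_C = 1/(ωC) = 4510 Ω
Branch 1: Z₁ = R = 1400 Ω
Branch 2 (series LC): Z₂ = j(X_L − X_C) = j11600 Ω
Parallel: Z = Z₁Z₂/(Z₁+Z₂), |Z| = 1390 Ω, ∠Z = 6.91°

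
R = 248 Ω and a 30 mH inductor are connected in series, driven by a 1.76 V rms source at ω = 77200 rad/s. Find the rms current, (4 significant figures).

X_L = ωL = 2316 Ω
Z = 248.0 + j2316 Ω
|Z| = √(248.0² + 2316²) = 2329 Ω
I = V/|Z| = 1.76/2329 = 755.6 μA

755.6 μA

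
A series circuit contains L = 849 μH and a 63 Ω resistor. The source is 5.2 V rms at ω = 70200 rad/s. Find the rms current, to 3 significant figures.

X_L = ωL = 59.6 Ω
Z = 63.0 + j59.6 Ω
|Z| = √(63.0² + 59.6²) = 86.7 Ω
I = V/|Z| = 5.2/86.7 = 60.0 mA

60.0 mA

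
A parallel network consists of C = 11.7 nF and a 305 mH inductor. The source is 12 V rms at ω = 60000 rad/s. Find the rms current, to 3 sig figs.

X_L = ωL = 18300 Ω
X_C = 1/(ωC) = 1420 Ω
Parallel: admittances add. Y = 1/(jωL) + jωC
Y = (0 + j0.000647) S
|Y| = 0.000647 S → |Z| = 1/|Y| = 1540 Ω, ∠Z = −∠Y = -90.0°
I = V/|Z| = 12/1540 = 7.77 mA

7.77 mA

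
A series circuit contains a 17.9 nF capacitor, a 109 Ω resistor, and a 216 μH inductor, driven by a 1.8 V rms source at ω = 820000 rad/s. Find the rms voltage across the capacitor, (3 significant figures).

X_L = ωL = 177 Ω
X_C = 1/(ωC) = 68.1 Ω
Net reactance X = X_L − X_C = 109 Ω
Z = 109 + j109 Ω
|Z| = √(109² + 109²) = 154 Ω
I = V/|Z| = 11.7 mA
V_C = I·|Z_C| = 0.0117 × 68.1 = 0.796 V

0.796 V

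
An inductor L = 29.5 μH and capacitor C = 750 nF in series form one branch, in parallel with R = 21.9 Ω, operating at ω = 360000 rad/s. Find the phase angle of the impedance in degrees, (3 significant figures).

X_L = ωL = 10.6 Ω
X_C = 1/(ωC) = 3.70 Ω
Branch 1: Z₁ = R = 21.9 Ω
Branch 2 (series LC): Z₂ = j(X_L − X_C) = j6.92 Ω
Parallel: Z = Z₁Z₂/(Z₁+Z₂), |Z| = 6.60 Ω, ∠Z = 72.5°

72.5°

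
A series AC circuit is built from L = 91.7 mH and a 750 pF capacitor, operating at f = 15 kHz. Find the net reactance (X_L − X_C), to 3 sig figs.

ω = 2πf = 94250 rad/s
X_L = ωL = 8640 Ω
X_C = 1/(ωC) = 14100 Ω
X = 8640 − 14100 = -5500 Ω

-5500 Ω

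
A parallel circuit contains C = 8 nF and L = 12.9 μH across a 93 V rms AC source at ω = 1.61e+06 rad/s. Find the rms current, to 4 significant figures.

3.280 A

X_L = ωL = 20.77 Ω
X_C = 1/(ωC) = 77.64 Ω
Parallel: admittances add. Y = 1/(jωL) + jωC
Y = (0 − j0.03527) S
|Y| = 0.03527 S → |Z| = 1/|Y| = 28.35 Ω, ∠Z = −∠Y = 90.00°
I = V/|Z| = 93/28.35 = 3.280 A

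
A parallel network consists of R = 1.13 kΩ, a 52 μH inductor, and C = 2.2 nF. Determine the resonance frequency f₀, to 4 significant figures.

470.6 kHz

ω₀ = 1/√(LC) = 1/√(5.2e-05 × 2.2e-09) = 2.957e+06 rad/s
f₀ = ω₀/(2π) = 470.6 kHz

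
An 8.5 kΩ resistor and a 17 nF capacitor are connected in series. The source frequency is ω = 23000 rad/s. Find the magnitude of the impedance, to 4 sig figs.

8876 Ω

X_C = 1/(ωC) = 2558 Ω
Z = 8500 − j2558 Ω
|Z| = √(8500² + 2558²) = 8876 Ω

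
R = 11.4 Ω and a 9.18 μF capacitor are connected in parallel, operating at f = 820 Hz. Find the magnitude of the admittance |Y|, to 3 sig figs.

ω = 2πf = 5152 rad/s
X_C = 1/(ωC) = 21.1 Ω
Parallel: admittances add. Y = 1/R + jωC
Y = (0.0877 + j0.0473) S
|Y| = 0.0997 S → |Z| = 1/|Y| = 10.0 Ω, ∠Z = −∠Y = -28.3°

99.7 mS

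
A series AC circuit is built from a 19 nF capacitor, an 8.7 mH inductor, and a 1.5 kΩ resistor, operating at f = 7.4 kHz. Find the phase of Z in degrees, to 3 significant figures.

-25.9°

ω = 2πf = 46500 rad/s
X_L = ωL = 405 Ω
X_C = 1/(ωC) = 1130 Ω
Net reactance X = X_L − X_C = -727 Ω
Z = 1500 − j727 Ω
|Z| = √(1500² + 727²) = 1670 Ω
∠Z = arctan(-727/1500) = -25.9°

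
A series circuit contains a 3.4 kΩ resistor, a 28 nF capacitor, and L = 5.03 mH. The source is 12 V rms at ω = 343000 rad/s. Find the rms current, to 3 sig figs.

3.19 mA

X_L = ωL = 1730 Ω
X_C = 1/(ωC) = 104 Ω
Net reactance X = X_L − X_C = 1620 Ω
Z = 3400 + j1620 Ω
|Z| = √(3400² + 1620²) = 3770 Ω
I = V/|Z| = 12/3770 = 3.19 mA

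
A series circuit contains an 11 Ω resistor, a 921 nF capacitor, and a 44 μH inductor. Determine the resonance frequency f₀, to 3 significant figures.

ω₀ = 1/√(LC) = 1/√(4.4e-05 × 9.21e-07) = 157100 rad/s
f₀ = ω₀/(2π) = 25.0 kHz

25.0 kHz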